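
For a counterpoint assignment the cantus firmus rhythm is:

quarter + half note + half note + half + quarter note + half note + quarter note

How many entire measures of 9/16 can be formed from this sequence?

4

One bar of 9/16 = 9 sixteenth notes.
In sixteenth notes: quarter = 4; half note = 8; half note = 8; half = 8; quarter note = 4; half note = 8; quarter note = 4.
Sum: 4 + 8 + 8 + 8 + 4 + 8 + 4 = 44.
44 ÷ 9 = 4 complete bars with 8 left over.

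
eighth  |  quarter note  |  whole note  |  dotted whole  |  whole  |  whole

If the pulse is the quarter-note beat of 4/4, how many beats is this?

19.5

One quarter-note beat = 2 eighth notes.
Convert each value to eighth notes: eighth = 1; quarter note = 2; whole note = 8; dotted whole = 12; whole = 8; whole = 8.
Adding: 1 + 2 + 8 + 12 + 8 + 8 = 39.
39 ÷ 2 = 19.5 beats.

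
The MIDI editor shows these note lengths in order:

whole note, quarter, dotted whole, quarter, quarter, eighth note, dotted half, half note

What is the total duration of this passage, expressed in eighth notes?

37

Working in eighth notes: whole note = 8; quarter = 2; dotted whole = 12; quarter = 2; quarter = 2; eighth note = 1; dotted half = 6; half note = 4.
Sum: 8 + 2 + 12 + 2 + 2 + 1 + 6 + 4 = 37 eighth notes.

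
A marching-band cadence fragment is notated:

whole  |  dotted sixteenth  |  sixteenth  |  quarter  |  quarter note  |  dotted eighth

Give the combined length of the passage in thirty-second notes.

Working in thirty-second notes: whole = 32; dotted sixteenth = 3; sixteenth = 2; quarter = 8; quarter note = 8; dotted eighth = 6.
Adding: 32 + 3 + 2 + 8 + 8 + 6 = 59 thirty-second notes.

59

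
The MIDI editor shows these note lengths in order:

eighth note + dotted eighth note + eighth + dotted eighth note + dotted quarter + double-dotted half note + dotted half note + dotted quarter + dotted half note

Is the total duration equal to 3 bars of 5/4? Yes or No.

One bar of 5/4 = 20 sixteenth notes, so 3 bars = 60.
Each duration in sixteenth notes: eighth note = 2; dotted eighth note = 3; eighth = 2; dotted eighth note = 3; dotted quarter = 6; double-dotted half note = 14; dotted half note = 12; dotted quarter = 6; dotted half note = 12.
Sum: 2 + 3 + 2 + 3 + 6 + 14 + 12 + 6 + 12 = 60.
60 equals 60, so the answer is Yes.

Yes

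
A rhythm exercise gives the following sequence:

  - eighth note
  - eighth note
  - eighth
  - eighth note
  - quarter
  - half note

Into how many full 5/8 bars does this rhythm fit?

One bar of 5/8 = 5 eighth notes.
In eighth notes: eighth note = 1; eighth note = 1; eighth = 1; eighth note = 1; quarter = 2; half note = 4.
Sum: 1 + 1 + 1 + 1 + 2 + 4 = 10.
10 ÷ 5 = 2 complete bars with 0 left over.

2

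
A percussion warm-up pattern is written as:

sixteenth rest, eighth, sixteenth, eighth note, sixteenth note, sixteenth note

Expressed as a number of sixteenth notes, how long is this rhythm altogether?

Each duration in sixteenth notes: sixteenth rest = 1; eighth = 2; sixteenth = 1; eighth note = 2; sixteenth note = 1; sixteenth note = 1.
Adding: 1 + 2 + 1 + 2 + 1 + 1 = 8 sixteenth notes.

8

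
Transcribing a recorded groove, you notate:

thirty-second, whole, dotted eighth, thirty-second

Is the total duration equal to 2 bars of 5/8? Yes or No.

One bar of 5/8 = 20 thirty-second notes, so 2 bars = 40.
Express everything in thirty-second notes: thirty-second = 1; whole = 32; dotted eighth = 6; thirty-second = 1.
Total: 1 + 32 + 6 + 1 = 40.
40 equals 40, so the answer is Yes.

Yes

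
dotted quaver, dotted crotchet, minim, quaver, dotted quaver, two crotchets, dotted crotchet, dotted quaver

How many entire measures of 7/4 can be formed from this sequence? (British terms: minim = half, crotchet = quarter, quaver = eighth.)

One bar of 7/4 = 28 sixteenth notes.
Convert each value to sixteenth notes: dotted quaver = 3; dotted crotchet = 6; minim = 8; quaver = 2; dotted quaver = 3; crotchet = 4; crotchet = 4; dotted crotchet = 6; dotted quaver = 3.
Adding: 3 + 6 + 8 + 2 + 3 + 4 + 4 + 6 + 3 = 39.
39 ÷ 28 = 1 complete bar with 11 left over.

1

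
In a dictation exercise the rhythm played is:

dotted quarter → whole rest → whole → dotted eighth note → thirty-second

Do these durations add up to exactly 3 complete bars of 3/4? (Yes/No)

One bar of 3/4 = 24 thirty-second notes, so 3 bars = 72.
Express everything in thirty-second notes: dotted quarter = 12; whole rest = 32; whole = 32; dotted eighth note = 6; thirty-second = 1.
Adding: 12 + 32 + 32 + 6 + 1 = 83.
83 exceeds 72, so the answer is No.

No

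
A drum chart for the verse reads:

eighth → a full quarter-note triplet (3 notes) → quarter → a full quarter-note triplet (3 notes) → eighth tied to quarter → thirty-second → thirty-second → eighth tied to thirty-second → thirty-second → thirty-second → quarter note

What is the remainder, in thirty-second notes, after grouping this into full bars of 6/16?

One bar of 6/16 = 12 thirty-second notes.
Convert each value to thirty-second notes: eighth = 4; a full quarter-note triplet (3 notes) (three triplet quarters span one half) = 16; quarter = 8; a full quarter-note triplet (3 notes) (three triplet quarters span one half) = 16; eighth tied to quarter (eighth + quarter) = 12; thirty-second = 1; thirty-second = 1; eighth tied to thirty-second (eighth + thirty-second) = 5; thirty-second = 1; thirty-second = 1; quarter note = 8.
Adding: 4 + 16 + 8 + 16 + 12 + 1 + 1 + 5 + 1 + 1 + 8 = 73.
73 ÷ 12 = 6 complete bars with 1 thirty-second note remaining.

1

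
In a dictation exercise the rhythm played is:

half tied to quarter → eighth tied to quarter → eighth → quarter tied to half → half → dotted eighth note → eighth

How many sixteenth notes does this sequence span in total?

45

Working in sixteenth notes: half tied to quarter (half + quarter) = 12; eighth tied to quarter (eighth + quarter) = 6; eighth = 2; quarter tied to half (quarter + half) = 12; half = 8; dotted eighth note = 3; eighth = 2.
Sum: 12 + 6 + 2 + 12 + 8 + 3 + 2 = 45 sixteenth notes.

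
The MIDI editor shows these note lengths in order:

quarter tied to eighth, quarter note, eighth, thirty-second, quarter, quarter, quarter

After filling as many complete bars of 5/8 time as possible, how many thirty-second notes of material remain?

One bar of 5/8 = 20 thirty-second notes.
Working in thirty-second notes: quarter tied to eighth (quarter + eighth) = 12; quarter note = 8; eighth = 4; thirty-second = 1; quarter = 8; quarter = 8; quarter = 8.
Adding: 12 + 8 + 4 + 1 + 8 + 8 + 8 = 49.
49 ÷ 20 = 2 complete bars with 9 thirty-second notes remaining.

9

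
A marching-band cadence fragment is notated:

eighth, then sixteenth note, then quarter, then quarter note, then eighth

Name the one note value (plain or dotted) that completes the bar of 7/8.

The bar of 7/8 = 14 sixteenth notes.
Express everything in sixteenth notes: eighth = 2; sixteenth note = 1; quarter = 4; quarter note = 4; eighth = 2.
Altogether 2 + 1 + 4 + 4 + 2 = 13.
Remaining: 14 − 13 = 1 sixteenth note, which is a sixteenth note.

sixteenth note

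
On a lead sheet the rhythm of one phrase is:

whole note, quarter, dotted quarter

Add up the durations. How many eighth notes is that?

13

Working in eighth notes: whole note = 8; quarter = 2; dotted quarter = 3.
Altogether 8 + 2 + 3 = 13 eighth notes.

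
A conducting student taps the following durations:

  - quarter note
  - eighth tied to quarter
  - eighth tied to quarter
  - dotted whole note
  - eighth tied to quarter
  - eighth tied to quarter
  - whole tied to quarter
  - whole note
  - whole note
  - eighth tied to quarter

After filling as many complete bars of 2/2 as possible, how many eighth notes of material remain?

One bar of 2/2 = 8 eighth notes.
Working in eighth notes: quarter note = 2; eighth tied to quarter (eighth + quarter) = 3; eighth tied to quarter (eighth + quarter) = 3; dotted whole note = 12; eighth tied to quarter (eighth + quarter) = 3; eighth tied to quarter (eighth + quarter) = 3; whole tied to quarter (whole + quarter) = 10; whole note = 8; whole note = 8; eighth tied to quarter (eighth + quarter) = 3.
Adding: 2 + 3 + 3 + 12 + 3 + 3 + 10 + 8 + 8 + 3 = 55.
55 ÷ 8 = 6 complete bars with 7 eighth notes remaining.

7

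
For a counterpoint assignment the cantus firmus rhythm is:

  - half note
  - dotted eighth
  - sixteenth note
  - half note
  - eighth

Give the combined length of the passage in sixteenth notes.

Each duration in sixteenth notes: half note = 8; dotted eighth = 3; sixteenth note = 1; half note = 8; eighth = 2.
Sum: 8 + 3 + 1 + 8 + 2 = 22 sixteenth notes.

22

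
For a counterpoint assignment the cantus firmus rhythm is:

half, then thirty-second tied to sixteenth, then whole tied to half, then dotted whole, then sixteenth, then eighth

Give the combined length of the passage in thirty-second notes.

121

Each duration in thirty-second notes: half = 16; thirty-second tied to sixteenth (thirty-second + sixteenth) = 3; whole tied to half (whole + half) = 48; dotted whole = 48; sixteenth = 2; eighth = 4.
Adding: 16 + 3 + 48 + 48 + 2 + 4 = 121 thirty-second notes.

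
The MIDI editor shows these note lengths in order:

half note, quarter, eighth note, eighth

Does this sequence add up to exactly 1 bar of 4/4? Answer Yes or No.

Yes

One bar of 4/4 = 8 eighth notes.
Each duration in eighth notes: half note = 4; quarter = 2; eighth note = 1; eighth = 1.
Sum: 4 + 2 + 1 + 1 = 8.
8 equals 8, so the answer is Yes.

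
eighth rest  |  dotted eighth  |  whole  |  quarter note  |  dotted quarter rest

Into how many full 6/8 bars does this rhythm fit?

2

One bar of 6/8 = 12 sixteenth notes.
Express everything in sixteenth notes: eighth rest = 2; dotted eighth = 3; whole = 16; quarter note = 4; dotted quarter rest = 6.
Sum: 2 + 3 + 16 + 4 + 6 = 31.
31 ÷ 12 = 2 complete bars with 7 left over.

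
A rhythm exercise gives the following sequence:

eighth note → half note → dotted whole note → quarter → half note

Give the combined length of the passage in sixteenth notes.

46

Express everything in sixteenth notes: eighth note = 2; half note = 8; dotted whole note = 24; quarter = 4; half note = 8.
Adding: 2 + 8 + 24 + 4 + 8 = 46 sixteenth notes.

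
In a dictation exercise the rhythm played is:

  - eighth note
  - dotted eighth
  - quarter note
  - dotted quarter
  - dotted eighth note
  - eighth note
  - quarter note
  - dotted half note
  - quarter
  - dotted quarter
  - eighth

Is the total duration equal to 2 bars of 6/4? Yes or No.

One bar of 6/4 = 24 sixteenth notes, so 2 bars = 48.
Working in sixteenth notes: eighth note = 2; dotted eighth = 3; quarter note = 4; dotted quarter = 6; dotted eighth note = 3; eighth note = 2; quarter note = 4; dotted half note = 12; quarter = 4; dotted quarter = 6; eighth = 2.
Sum: 2 + 3 + 4 + 6 + 3 + 2 + 4 + 12 + 4 + 6 + 2 = 48.
48 equals 48, so the answer is Yes.

Yes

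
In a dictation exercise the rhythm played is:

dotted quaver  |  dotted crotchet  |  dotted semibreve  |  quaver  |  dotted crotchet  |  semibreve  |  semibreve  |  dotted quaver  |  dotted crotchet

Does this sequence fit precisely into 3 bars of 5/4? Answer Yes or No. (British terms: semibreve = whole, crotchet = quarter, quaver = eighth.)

One bar of 5/4 = 20 sixteenth notes, so 3 bars = 60.
Convert each value to sixteenth notes: dotted quaver = 3; dotted crotchet = 6; dotted semibreve = 24; quaver = 2; dotted crotchet = 6; semibreve = 16; semibreve = 16; dotted quaver = 3; dotted crotchet = 6.
Adding: 3 + 6 + 24 + 2 + 6 + 16 + 16 + 3 + 6 = 82.
82 exceeds 60, so the answer is No.

No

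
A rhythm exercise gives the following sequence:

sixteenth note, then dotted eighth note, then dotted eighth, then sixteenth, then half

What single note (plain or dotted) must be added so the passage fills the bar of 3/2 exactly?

The bar of 3/2 = 24 sixteenth notes.
Express everything in sixteenth notes: sixteenth note = 1; dotted eighth note = 3; dotted eighth = 3; sixteenth = 1; half = 8.
Altogether 1 + 3 + 3 + 1 + 8 = 16.
Remaining: 24 − 16 = 8 sixteenth notes, which is a half note.

half note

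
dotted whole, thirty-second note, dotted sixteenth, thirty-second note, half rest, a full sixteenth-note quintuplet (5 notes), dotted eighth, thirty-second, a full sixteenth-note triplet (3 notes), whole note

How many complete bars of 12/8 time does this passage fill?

2

One bar of 12/8 = 48 thirty-second notes.
Express everything in thirty-second notes: dotted whole = 48; thirty-second note = 1; dotted sixteenth = 3; thirty-second note = 1; half rest = 16; a full sixteenth-note quintuplet (5 notes) (five quintuplet sixteenths span one quarter) = 8; dotted eighth = 6; thirty-second = 1; a full sixteenth-note triplet (3 notes) (three triplet sixteenths span one eighth) = 4; whole note = 32.
Sum: 48 + 1 + 3 + 1 + 16 + 8 + 6 + 1 + 4 + 32 = 120.
120 ÷ 48 = 2 complete bars with 24 left over.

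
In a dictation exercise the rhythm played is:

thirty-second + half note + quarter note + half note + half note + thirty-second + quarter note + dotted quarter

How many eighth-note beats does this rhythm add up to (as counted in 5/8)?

19.5

One eighth-note beat = 4 thirty-second notes.
Each duration in thirty-second notes: thirty-second = 1; half note = 16; quarter note = 8; half note = 16; half note = 16; thirty-second = 1; quarter note = 8; dotted quarter = 12.
Adding: 1 + 16 + 8 + 16 + 16 + 1 + 8 + 12 = 78.
78 ÷ 4 = 19.5 beats.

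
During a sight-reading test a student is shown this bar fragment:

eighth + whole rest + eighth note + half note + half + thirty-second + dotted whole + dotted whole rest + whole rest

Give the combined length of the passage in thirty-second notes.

Express everything in thirty-second notes: eighth = 4; whole rest = 32; eighth note = 4; half note = 16; half = 16; thirty-second = 1; dotted whole = 48; dotted whole rest = 48; whole rest = 32.
Sum: 4 + 32 + 4 + 16 + 16 + 1 + 48 + 48 + 32 = 201 thirty-second notes.

201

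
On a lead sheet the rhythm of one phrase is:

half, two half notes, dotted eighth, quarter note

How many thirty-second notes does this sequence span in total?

In thirty-second notes: half = 16; half note = 16; half note = 16; dotted eighth = 6; quarter note = 8.
Total: 16 + 16 + 16 + 6 + 8 = 62 thirty-second notes.

62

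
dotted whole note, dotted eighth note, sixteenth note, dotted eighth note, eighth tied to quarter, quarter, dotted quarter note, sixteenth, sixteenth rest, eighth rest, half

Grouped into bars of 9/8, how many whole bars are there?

One bar of 9/8 = 18 sixteenth notes.
Working in sixteenth notes: dotted whole note = 24; dotted eighth note = 3; sixteenth note = 1; dotted eighth note = 3; eighth tied to quarter (eighth + quarter) = 6; quarter = 4; dotted quarter note = 6; sixteenth = 1; sixteenth rest = 1; eighth rest = 2; half = 8.
Adding: 24 + 3 + 1 + 3 + 6 + 4 + 6 + 1 + 1 + 2 + 8 = 59.
59 ÷ 18 = 3 complete bars with 5 left over.

3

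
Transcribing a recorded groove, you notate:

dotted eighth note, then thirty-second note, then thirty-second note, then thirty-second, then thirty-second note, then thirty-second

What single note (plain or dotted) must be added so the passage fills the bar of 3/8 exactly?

thirty-second note

The bar of 3/8 = 12 thirty-second notes.
In thirty-second notes: dotted eighth note = 6; thirty-second note = 1; thirty-second note = 1; thirty-second = 1; thirty-second note = 1; thirty-second = 1.
Altogether 6 + 1 + 1 + 1 + 1 + 1 = 11.
Remaining: 12 − 11 = 1 thirty-second note, which is a thirty-second note.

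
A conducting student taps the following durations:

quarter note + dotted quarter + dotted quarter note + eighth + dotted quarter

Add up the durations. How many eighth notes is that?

Express everything in eighth notes: quarter note = 2; dotted quarter = 3; dotted quarter note = 3; eighth = 1; dotted quarter = 3.
Adding: 2 + 3 + 3 + 1 + 3 = 12 eighth notes.

12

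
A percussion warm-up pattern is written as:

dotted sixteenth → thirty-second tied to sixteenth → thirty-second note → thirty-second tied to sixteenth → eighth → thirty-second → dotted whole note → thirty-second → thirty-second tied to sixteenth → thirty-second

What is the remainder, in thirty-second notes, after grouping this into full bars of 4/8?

One bar of 4/8 = 16 thirty-second notes.
Convert each value to thirty-second notes: dotted sixteenth = 3; thirty-second tied to sixteenth (thirty-second + sixteenth) = 3; thirty-second note = 1; thirty-second tied to sixteenth (thirty-second + sixteenth) = 3; eighth = 4; thirty-second = 1; dotted whole note = 48; thirty-second = 1; thirty-second tied to sixteenth (thirty-second + sixteenth) = 3; thirty-second = 1.
Sum: 3 + 3 + 1 + 3 + 4 + 1 + 48 + 1 + 3 + 1 = 68.
68 ÷ 16 = 4 complete bars with 4 thirty-second notes remaining.

4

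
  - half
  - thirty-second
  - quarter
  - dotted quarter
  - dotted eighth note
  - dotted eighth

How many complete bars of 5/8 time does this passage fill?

One bar of 5/8 = 20 thirty-second notes.
Express everything in thirty-second notes: half = 16; thirty-second = 1; quarter = 8; dotted quarter = 12; dotted eighth note = 6; dotted eighth = 6.
Adding: 16 + 1 + 8 + 12 + 6 + 6 = 49.
49 ÷ 20 = 2 complete bars with 9 left over.

2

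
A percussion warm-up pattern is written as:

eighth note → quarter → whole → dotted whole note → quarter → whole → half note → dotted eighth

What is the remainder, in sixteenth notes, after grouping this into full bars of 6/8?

One bar of 6/8 = 12 sixteenth notes.
In sixteenth notes: eighth note = 2; quarter = 4; whole = 16; dotted whole note = 24; quarter = 4; whole = 16; half note = 8; dotted eighth = 3.
Sum: 2 + 4 + 16 + 24 + 4 + 16 + 8 + 3 = 77.
77 ÷ 12 = 6 complete bars with 5 sixteenth notes remaining.

5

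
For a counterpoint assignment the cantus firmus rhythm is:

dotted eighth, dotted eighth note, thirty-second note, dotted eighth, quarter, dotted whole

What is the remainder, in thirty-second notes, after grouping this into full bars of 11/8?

One bar of 11/8 = 44 thirty-second notes.
Express everything in thirty-second notes: dotted eighth = 6; dotted eighth note = 6; thirty-second note = 1; dotted eighth = 6; quarter = 8; dotted whole = 48.
Adding: 6 + 6 + 1 + 6 + 8 + 48 = 75.
75 ÷ 44 = 1 complete bar with 31 thirty-second notes remaining.

31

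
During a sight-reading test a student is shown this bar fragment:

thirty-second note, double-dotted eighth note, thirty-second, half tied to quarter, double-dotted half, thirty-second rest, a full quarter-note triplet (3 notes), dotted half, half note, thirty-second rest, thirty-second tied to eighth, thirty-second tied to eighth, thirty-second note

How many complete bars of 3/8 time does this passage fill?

One bar of 3/8 = 12 thirty-second notes.
Each duration in thirty-second notes: thirty-second note = 1; double-dotted eighth note = 7; thirty-second = 1; half tied to quarter (half + quarter) = 24; double-dotted half = 28; thirty-second rest = 1; a full quarter-note triplet (3 notes) (three triplet quarters span one half) = 16; dotted half = 24; half note = 16; thirty-second rest = 1; thirty-second tied to eighth (thirty-second + eighth) = 5; thirty-second tied to eighth (thirty-second + eighth) = 5; thirty-second note = 1.
Sum: 1 + 7 + 1 + 24 + 28 + 1 + 16 + 24 + 16 + 1 + 5 + 5 + 1 = 130.
130 ÷ 12 = 10 complete bars with 10 left over.

10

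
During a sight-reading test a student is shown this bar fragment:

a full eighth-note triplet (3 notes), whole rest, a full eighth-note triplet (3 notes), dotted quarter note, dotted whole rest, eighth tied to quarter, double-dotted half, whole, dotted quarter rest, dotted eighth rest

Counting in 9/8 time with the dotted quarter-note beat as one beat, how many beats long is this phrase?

16.5

One dotted quarter-note beat = 6 sixteenth notes.
Express everything in sixteenth notes: a full eighth-note triplet (3 notes) (three triplet eighths span one quarter) = 4; whole rest = 16; a full eighth-note triplet (3 notes) (three triplet eighths span one quarter) = 4; dotted quarter note = 6; dotted whole rest = 24; eighth tied to quarter (eighth + quarter) = 6; double-dotted half = 14; whole = 16; dotted quarter rest = 6; dotted eighth rest = 3.
Adding: 4 + 16 + 4 + 6 + 24 + 6 + 14 + 16 + 6 + 3 = 99.
99 ÷ 6 = 16.5 beats.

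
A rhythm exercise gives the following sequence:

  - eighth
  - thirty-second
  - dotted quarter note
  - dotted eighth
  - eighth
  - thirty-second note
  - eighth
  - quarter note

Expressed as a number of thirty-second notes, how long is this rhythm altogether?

40

Each duration in thirty-second notes: eighth = 4; thirty-second = 1; dotted quarter note = 12; dotted eighth = 6; eighth = 4; thirty-second note = 1; eighth = 4; quarter note = 8.
Sum: 4 + 1 + 12 + 6 + 4 + 1 + 4 + 8 = 40 thirty-second notes.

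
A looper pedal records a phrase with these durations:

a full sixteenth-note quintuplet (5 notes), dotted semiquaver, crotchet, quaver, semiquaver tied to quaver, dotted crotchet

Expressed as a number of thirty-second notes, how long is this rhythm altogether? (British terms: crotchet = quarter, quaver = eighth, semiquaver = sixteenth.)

41

In thirty-second notes: a full sixteenth-note quintuplet (5 notes) (five quintuplet sixteenths span one quarter) = 8; dotted semiquaver = 3; crotchet = 8; quaver = 4; semiquaver tied to quaver (semiquaver + quaver) = 6; dotted crotchet = 12.
Altogether 8 + 3 + 8 + 4 + 6 + 12 = 41 thirty-second notes.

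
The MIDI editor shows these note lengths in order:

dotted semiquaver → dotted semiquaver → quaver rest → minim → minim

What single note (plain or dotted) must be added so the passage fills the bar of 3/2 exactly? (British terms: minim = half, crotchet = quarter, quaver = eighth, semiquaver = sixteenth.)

The bar of 3/2 = 48 thirty-second notes.
In thirty-second notes: dotted semiquaver = 3; dotted semiquaver = 3; quaver rest = 4; minim = 16; minim = 16.
Total: 3 + 3 + 4 + 16 + 16 = 42.
Remaining: 48 − 42 = 6 thirty-second notes, which is a dotted eighth note.

dotted eighth note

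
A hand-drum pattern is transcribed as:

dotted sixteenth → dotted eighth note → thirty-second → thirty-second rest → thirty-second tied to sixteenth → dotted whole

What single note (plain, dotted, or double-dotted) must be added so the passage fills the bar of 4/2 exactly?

sixteenth note

The bar of 4/2 = 64 thirty-second notes.
Working in thirty-second notes: dotted sixteenth = 3; dotted eighth note = 6; thirty-second = 1; thirty-second rest = 1; thirty-second tied to sixteenth (thirty-second + sixteenth) = 3; dotted whole = 48.
Total: 3 + 6 + 1 + 1 + 3 + 48 = 62.
Remaining: 64 − 62 = 2 thirty-second notes, which is a sixteenth note.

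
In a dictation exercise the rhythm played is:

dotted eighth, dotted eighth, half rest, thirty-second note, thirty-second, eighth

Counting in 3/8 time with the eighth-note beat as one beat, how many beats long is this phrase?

One eighth-note beat = 4 thirty-second notes.
Each duration in thirty-second notes: dotted eighth = 6; dotted eighth = 6; half rest = 16; thirty-second note = 1; thirty-second = 1; eighth = 4.
Sum: 6 + 6 + 16 + 1 + 1 + 4 = 34.
34 ÷ 4 = 8.5 beats.

8.5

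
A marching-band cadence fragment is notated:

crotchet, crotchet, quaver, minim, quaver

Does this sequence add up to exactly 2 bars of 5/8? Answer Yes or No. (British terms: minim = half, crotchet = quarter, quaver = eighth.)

One bar of 5/8 = 5 eighth notes, so 2 bars = 10.
In eighth notes: crotchet = 2; crotchet = 2; quaver = 1; minim = 4; quaver = 1.
Total: 2 + 2 + 1 + 4 + 1 = 10.
10 equals 10, so the answer is Yes.

Yes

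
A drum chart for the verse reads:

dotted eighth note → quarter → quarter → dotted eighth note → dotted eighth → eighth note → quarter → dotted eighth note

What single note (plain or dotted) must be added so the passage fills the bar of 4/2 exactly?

dotted quarter note

The bar of 4/2 = 32 sixteenth notes.
In sixteenth notes: dotted eighth note = 3; quarter = 4; quarter = 4; dotted eighth note = 3; dotted eighth = 3; eighth note = 2; quarter = 4; dotted eighth note = 3.
Sum: 3 + 4 + 4 + 3 + 3 + 2 + 4 + 3 = 26.
Remaining: 32 − 26 = 6 sixteenth notes, which is a dotted quarter note.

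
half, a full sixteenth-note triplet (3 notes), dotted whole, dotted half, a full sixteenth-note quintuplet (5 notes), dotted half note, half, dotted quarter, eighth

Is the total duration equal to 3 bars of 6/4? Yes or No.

No

One bar of 6/4 = 12 eighth notes, so 3 bars = 36.
Each duration in eighth notes: half = 4; a full sixteenth-note triplet (3 notes) (three triplet sixteenths span one eighth) = 1; dotted whole = 12; dotted half = 6; a full sixteenth-note quintuplet (5 notes) (five quintuplet sixteenths span one quarter) = 2; dotted half note = 6; half = 4; dotted quarter = 3; eighth = 1.
Total: 4 + 1 + 12 + 6 + 2 + 6 + 4 + 3 + 1 = 39.
39 exceeds 36, so the answer is No.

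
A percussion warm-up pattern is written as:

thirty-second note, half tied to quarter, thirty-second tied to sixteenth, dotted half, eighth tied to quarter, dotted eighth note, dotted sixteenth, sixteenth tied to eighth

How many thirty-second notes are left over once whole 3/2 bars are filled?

One bar of 3/2 = 48 thirty-second notes.
Each duration in thirty-second notes: thirty-second note = 1; half tied to quarter (half + quarter) = 24; thirty-second tied to sixteenth (thirty-second + sixteenth) = 3; dotted half = 24; eighth tied to quarter (eighth + quarter) = 12; dotted eighth note = 6; dotted sixteenth = 3; sixteenth tied to eighth (sixteenth + eighth) = 6.
Sum: 1 + 24 + 3 + 24 + 12 + 6 + 3 + 6 = 79.
79 ÷ 48 = 1 complete bar with 31 thirty-second notes remaining.

31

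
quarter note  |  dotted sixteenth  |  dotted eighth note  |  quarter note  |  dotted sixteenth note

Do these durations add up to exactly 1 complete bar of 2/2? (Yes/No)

No

One bar of 2/2 = 32 thirty-second notes.
Each duration in thirty-second notes: quarter note = 8; dotted sixteenth = 3; dotted eighth note = 6; quarter note = 8; dotted sixteenth note = 3.
Sum: 8 + 3 + 6 + 8 + 3 = 28.
28 falls short of 32, so the answer is No.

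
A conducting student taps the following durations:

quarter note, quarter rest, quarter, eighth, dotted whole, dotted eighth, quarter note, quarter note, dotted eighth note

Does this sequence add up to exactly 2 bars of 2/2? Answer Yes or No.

One bar of 2/2 = 16 sixteenth notes, so 2 bars = 32.
Convert each value to sixteenth notes: quarter note = 4; quarter rest = 4; quarter = 4; eighth = 2; dotted whole = 24; dotted eighth = 3; quarter note = 4; quarter note = 4; dotted eighth note = 3.
Sum: 4 + 4 + 4 + 2 + 24 + 3 + 4 + 4 + 3 = 52.
52 exceeds 32, so the answer is No.

No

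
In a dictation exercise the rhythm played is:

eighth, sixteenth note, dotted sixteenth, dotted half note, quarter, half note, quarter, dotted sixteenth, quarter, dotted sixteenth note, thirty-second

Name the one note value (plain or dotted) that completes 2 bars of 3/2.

2 bars of 3/2 = 96 thirty-second notes.
Each duration in thirty-second notes: eighth = 4; sixteenth note = 2; dotted sixteenth = 3; dotted half note = 24; quarter = 8; half note = 16; quarter = 8; dotted sixteenth = 3; quarter = 8; dotted sixteenth note = 3; thirty-second = 1.
Adding: 4 + 2 + 3 + 24 + 8 + 16 + 8 + 3 + 8 + 3 + 1 = 80.
Remaining: 96 − 80 = 16 thirty-second notes, which is a half note.

half note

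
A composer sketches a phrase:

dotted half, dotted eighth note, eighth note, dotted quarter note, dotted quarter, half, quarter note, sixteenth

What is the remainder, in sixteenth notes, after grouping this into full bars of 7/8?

0

One bar of 7/8 = 14 sixteenth notes.
Each duration in sixteenth notes: dotted half = 12; dotted eighth note = 3; eighth note = 2; dotted quarter note = 6; dotted quarter = 6; half = 8; quarter note = 4; sixteenth = 1.
Total: 12 + 3 + 2 + 6 + 6 + 8 + 4 + 1 = 42.
42 ÷ 14 = 3 complete bars with 0 sixteenth notes remaining.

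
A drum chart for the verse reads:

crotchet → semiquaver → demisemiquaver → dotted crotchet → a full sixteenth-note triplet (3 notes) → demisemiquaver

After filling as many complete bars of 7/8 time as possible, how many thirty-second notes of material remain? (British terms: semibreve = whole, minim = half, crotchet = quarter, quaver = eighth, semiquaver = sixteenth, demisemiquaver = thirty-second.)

0

One bar of 7/8 = 28 thirty-second notes.
Express everything in thirty-second notes: crotchet = 8; semiquaver = 2; demisemiquaver = 1; dotted crotchet = 12; a full sixteenth-note triplet (3 notes) (three triplet sixteenths span one eighth) = 4; demisemiquaver = 1.
Sum: 8 + 2 + 1 + 12 + 4 + 1 = 28.
28 ÷ 28 = 1 complete bar with 0 thirty-second notes remaining.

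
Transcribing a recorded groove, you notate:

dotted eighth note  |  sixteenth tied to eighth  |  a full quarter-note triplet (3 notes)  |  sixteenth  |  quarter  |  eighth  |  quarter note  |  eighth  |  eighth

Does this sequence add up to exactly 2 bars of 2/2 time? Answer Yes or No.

One bar of 2/2 = 16 sixteenth notes, so 2 bars = 32.
Each duration in sixteenth notes: dotted eighth note = 3; sixteenth tied to eighth (sixteenth + eighth) = 3; a full quarter-note triplet (3 notes) (three triplet quarters span one half) = 8; sixteenth = 1; quarter = 4; eighth = 2; quarter note = 4; eighth = 2; eighth = 2.
Total: 3 + 3 + 8 + 1 + 4 + 2 + 4 + 2 + 2 = 29.
29 falls short of 32, so the answer is No.

No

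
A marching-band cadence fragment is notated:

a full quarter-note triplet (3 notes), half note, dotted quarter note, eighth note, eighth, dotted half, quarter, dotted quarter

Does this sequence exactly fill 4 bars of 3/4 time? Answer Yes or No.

Yes

One bar of 3/4 = 6 eighth notes, so 4 bars = 24.
Each duration in eighth notes: a full quarter-note triplet (3 notes) (three triplet quarters span one half) = 4; half note = 4; dotted quarter note = 3; eighth note = 1; eighth = 1; dotted half = 6; quarter = 2; dotted quarter = 3.
Total: 4 + 4 + 3 + 1 + 1 + 6 + 2 + 3 = 24.
24 equals 24, so the answer is Yes.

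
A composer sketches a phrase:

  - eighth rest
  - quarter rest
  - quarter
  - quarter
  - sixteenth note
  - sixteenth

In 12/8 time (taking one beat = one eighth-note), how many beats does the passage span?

One eighth-note beat = 2 sixteenth notes.
In sixteenth notes: eighth rest = 2; quarter rest = 4; quarter = 4; quarter = 4; sixteenth note = 1; sixteenth = 1.
Total: 2 + 4 + 4 + 4 + 1 + 1 = 16.
16 ÷ 2 = 8 beats.

8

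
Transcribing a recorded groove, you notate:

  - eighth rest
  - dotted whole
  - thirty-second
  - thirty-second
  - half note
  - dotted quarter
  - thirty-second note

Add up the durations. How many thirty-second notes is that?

83

Convert each value to thirty-second notes: eighth rest = 4; dotted whole = 48; thirty-second = 1; thirty-second = 1; half note = 16; dotted quarter = 12; thirty-second note = 1.
Total: 4 + 48 + 1 + 1 + 16 + 12 + 1 = 83 thirty-second notes.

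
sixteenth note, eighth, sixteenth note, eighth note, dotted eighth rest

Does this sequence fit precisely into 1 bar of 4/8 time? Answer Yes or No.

No

One bar of 4/8 = 8 sixteenth notes.
In sixteenth notes: sixteenth note = 1; eighth = 2; sixteenth note = 1; eighth note = 2; dotted eighth rest = 3.
Sum: 1 + 2 + 1 + 2 + 3 = 9.
9 exceeds 8, so the answer is No.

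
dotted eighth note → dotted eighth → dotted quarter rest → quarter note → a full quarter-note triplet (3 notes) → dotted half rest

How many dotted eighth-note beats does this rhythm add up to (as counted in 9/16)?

One dotted eighth-note beat = 3 sixteenth notes.
Working in sixteenth notes: dotted eighth note = 3; dotted eighth = 3; dotted quarter rest = 6; quarter note = 4; a full quarter-note triplet (3 notes) (three triplet quarters span one half) = 8; dotted half rest = 12.
Altogether 3 + 3 + 6 + 4 + 8 + 12 = 36.
36 ÷ 3 = 12 beats.

12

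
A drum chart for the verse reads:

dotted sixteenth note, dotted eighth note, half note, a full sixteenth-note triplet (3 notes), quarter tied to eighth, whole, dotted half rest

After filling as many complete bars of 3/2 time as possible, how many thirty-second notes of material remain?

One bar of 3/2 = 48 thirty-second notes.
Express everything in thirty-second notes: dotted sixteenth note = 3; dotted eighth note = 6; half note = 16; a full sixteenth-note triplet (3 notes) (three triplet sixteenths span one eighth) = 4; quarter tied to eighth (quarter + eighth) = 12; whole = 32; dotted half rest = 24.
Sum: 3 + 6 + 16 + 4 + 12 + 32 + 24 = 97.
97 ÷ 48 = 2 complete bars with 1 thirty-second note remaining.

1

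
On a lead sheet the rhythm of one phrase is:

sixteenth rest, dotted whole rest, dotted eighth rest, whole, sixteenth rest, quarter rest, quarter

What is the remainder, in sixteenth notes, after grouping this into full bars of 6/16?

One bar of 6/16 = 6 sixteenth notes.
Express everything in sixteenth notes: sixteenth rest = 1; dotted whole rest = 24; dotted eighth rest = 3; whole = 16; sixteenth rest = 1; quarter rest = 4; quarter = 4.
Altogether 1 + 24 + 3 + 16 + 1 + 4 + 4 = 53.
53 ÷ 6 = 8 complete bars with 5 sixteenth notes remaining.

5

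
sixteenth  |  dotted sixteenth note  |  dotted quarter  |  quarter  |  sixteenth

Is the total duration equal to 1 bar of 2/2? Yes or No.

No

One bar of 2/2 = 32 thirty-second notes.
Each duration in thirty-second notes: sixteenth = 2; dotted sixteenth note = 3; dotted quarter = 12; quarter = 8; sixteenth = 2.
Altogether 2 + 3 + 12 + 8 + 2 = 27.
27 falls short of 32, so the answer is No.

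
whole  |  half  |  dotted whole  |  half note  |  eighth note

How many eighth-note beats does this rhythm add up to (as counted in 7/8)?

One eighth-note beat = 2 sixteenth notes.
Each duration in sixteenth notes: whole = 16; half = 8; dotted whole = 24; half note = 8; eighth note = 2.
Total: 16 + 8 + 24 + 8 + 2 = 58.
58 ÷ 2 = 29 beats.

29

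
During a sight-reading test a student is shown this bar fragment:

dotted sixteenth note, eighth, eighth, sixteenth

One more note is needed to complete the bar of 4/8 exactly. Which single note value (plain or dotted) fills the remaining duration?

The bar of 4/8 = 16 thirty-second notes.
In thirty-second notes: dotted sixteenth note = 3; eighth = 4; eighth = 4; sixteenth = 2.
Sum: 3 + 4 + 4 + 2 = 13.
Remaining: 16 − 13 = 3 thirty-second notes, which is a dotted sixteenth note.

dotted sixteenth note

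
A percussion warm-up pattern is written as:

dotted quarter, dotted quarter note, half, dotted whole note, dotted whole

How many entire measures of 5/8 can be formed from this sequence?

6

One bar of 5/8 = 5 eighth notes.
Convert each value to eighth notes: dotted quarter = 3; dotted quarter note = 3; half = 4; dotted whole note = 12; dotted whole = 12.
Sum: 3 + 3 + 4 + 12 + 12 = 34.
34 ÷ 5 = 6 complete bars with 4 left over.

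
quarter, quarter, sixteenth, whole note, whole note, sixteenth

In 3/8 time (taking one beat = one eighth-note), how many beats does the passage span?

21

One eighth-note beat = 2 sixteenth notes.
Express everything in sixteenth notes: quarter = 4; quarter = 4; sixteenth = 1; whole note = 16; whole note = 16; sixteenth = 1.
Altogether 4 + 4 + 1 + 16 + 16 + 1 = 42.
42 ÷ 2 = 21 beats.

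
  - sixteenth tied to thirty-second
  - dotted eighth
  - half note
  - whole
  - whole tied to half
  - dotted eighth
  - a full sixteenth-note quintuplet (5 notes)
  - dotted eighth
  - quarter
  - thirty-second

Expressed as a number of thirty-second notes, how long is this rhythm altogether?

134

Express everything in thirty-second notes: sixteenth tied to thirty-second (sixteenth + thirty-second) = 3; dotted eighth = 6; half note = 16; whole = 32; whole tied to half (whole + half) = 48; dotted eighth = 6; a full sixteenth-note quintuplet (5 notes) (five quintuplet sixteenths span one quarter) = 8; dotted eighth = 6; quarter = 8; thirty-second = 1.
Total: 3 + 6 + 16 + 32 + 48 + 6 + 8 + 6 + 8 + 1 = 134 thirty-second notes.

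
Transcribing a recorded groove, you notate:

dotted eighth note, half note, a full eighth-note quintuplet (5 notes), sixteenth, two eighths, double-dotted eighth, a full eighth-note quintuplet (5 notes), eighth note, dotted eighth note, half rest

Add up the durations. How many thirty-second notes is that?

Express everything in thirty-second notes: dotted eighth note = 6; half note = 16; a full eighth-note quintuplet (5 notes) (five quintuplet eighths span one half) = 16; sixteenth = 2; eighth = 4; eighth = 4; double-dotted eighth = 7; a full eighth-note quintuplet (5 notes) (five quintuplet eighths span one half) = 16; eighth note = 4; dotted eighth note = 6; half rest = 16.
Total: 6 + 16 + 16 + 2 + 4 + 4 + 7 + 16 + 4 + 6 + 16 = 97 thirty-second notes.

97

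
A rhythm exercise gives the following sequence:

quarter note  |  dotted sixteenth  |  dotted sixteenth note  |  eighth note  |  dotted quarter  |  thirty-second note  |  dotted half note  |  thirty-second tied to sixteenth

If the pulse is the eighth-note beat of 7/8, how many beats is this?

One eighth-note beat = 4 thirty-second notes.
Convert each value to thirty-second notes: quarter note = 8; dotted sixteenth = 3; dotted sixteenth note = 3; eighth note = 4; dotted quarter = 12; thirty-second note = 1; dotted half note = 24; thirty-second tied to sixteenth (thirty-second + sixteenth) = 3.
Altogether 8 + 3 + 3 + 4 + 12 + 1 + 24 + 3 = 58.
58 ÷ 4 = 14.5 beats.

14.5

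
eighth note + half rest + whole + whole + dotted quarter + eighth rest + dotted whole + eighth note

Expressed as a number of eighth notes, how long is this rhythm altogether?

38

Express everything in eighth notes: eighth note = 1; half rest = 4; whole = 8; whole = 8; dotted quarter = 3; eighth rest = 1; dotted whole = 12; eighth note = 1.
Total: 1 + 4 + 8 + 8 + 3 + 1 + 12 + 1 = 38 eighth notes.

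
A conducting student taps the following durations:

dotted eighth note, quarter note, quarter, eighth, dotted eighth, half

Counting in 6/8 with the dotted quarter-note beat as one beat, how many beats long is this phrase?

4

One dotted quarter-note beat = 6 sixteenth notes.
Working in sixteenth notes: dotted eighth note = 3; quarter note = 4; quarter = 4; eighth = 2; dotted eighth = 3; half = 8.
Adding: 3 + 4 + 4 + 2 + 3 + 8 = 24.
24 ÷ 6 = 4 beats.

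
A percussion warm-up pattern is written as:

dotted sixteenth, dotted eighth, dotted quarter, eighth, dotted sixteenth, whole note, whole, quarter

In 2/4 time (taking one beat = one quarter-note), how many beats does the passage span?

12.5

One quarter-note beat = 8 thirty-second notes.
Each duration in thirty-second notes: dotted sixteenth = 3; dotted eighth = 6; dotted quarter = 12; eighth = 4; dotted sixteenth = 3; whole note = 32; whole = 32; quarter = 8.
Adding: 3 + 6 + 12 + 4 + 3 + 32 + 32 + 8 = 100.
100 ÷ 8 = 12.5 beats.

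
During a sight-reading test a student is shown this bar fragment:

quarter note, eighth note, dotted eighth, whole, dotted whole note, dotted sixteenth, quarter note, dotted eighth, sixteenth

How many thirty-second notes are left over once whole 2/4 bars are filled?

One bar of 2/4 = 16 thirty-second notes.
Convert each value to thirty-second notes: quarter note = 8; eighth note = 4; dotted eighth = 6; whole = 32; dotted whole note = 48; dotted sixteenth = 3; quarter note = 8; dotted eighth = 6; sixteenth = 2.
Sum: 8 + 4 + 6 + 32 + 48 + 3 + 8 + 6 + 2 = 117.
117 ÷ 16 = 7 complete bars with 5 thirty-second notes remaining.

5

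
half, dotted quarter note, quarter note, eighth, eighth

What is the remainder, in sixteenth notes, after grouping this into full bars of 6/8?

One bar of 6/8 = 6 eighth notes.
Express everything in eighth notes: half = 4; dotted quarter note = 3; quarter note = 2; eighth = 1; eighth = 1.
Total: 4 + 3 + 2 + 1 + 1 = 11.
11 ÷ 6 = 1 complete bar with 5 eighth notes remaining = 10 sixteenth notes.

10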